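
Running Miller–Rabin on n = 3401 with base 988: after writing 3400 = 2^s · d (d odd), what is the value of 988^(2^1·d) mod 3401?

1691

n − 1 = 3400 = 2^3 · 425, so s = 3 and d = 425.
x_0 = 988^425 mod 3401 = 2565.
x_1 = 2565^2 mod 3401 = 1691.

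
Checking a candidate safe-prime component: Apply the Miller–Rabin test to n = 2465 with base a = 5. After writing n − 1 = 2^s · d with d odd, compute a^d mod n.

2145

n − 1 = 2464 = 2^5 · 77, so s = 5 and d = 77.
Repeated squaring mod 2465: 5^1 ≡ 5, 5^2 ≡ 25, 5^4 ≡ 625, 5^8 ≡ 1155, 5^16 ≡ 460, 5^32 ≡ 2075, 5^64 ≡ 1735.
77 = 64 + 8 + 4 + 1, so 5^77 ≡ 1735·1155·625·5 ≡ 2145 (mod 2465).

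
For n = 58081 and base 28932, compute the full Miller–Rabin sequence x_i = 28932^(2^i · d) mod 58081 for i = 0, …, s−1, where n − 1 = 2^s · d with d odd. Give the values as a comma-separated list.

n − 1 = 58080 = 2^5 · 1815, so s = 5 and d = 1815.
x_0 = 28932^1815 mod 58081 = 21238.
x_1 = 21238^2 mod 58081 = 53679.
x_2 = 53679^2 mod 58081 = 36631.
x_3 = 36631^2 mod 58081 = 42899.
x_4 = 42899^2 mod 58081 = 27716.

21238, 53679, 36631, 42899, 27716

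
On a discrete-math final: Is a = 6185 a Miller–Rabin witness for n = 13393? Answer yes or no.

yes

n − 1 = 13392 = 2^4 · 837, so s = 4 and d = 837.
x_0 = 6185^837 mod 13393 = 8671.
x_0 is neither 1 nor 13392, so continue squaring.
x_1 = 8671^2 mod 13393 = 11332.
x_2 = 11332^2 mod 13393 = 2140.
x_3 = 2140^2 mod 13393 = 12587.
Reached i = s−1 = 3 without hitting −1: 6185 is a Miller–Rabin witness and 13393 is composite.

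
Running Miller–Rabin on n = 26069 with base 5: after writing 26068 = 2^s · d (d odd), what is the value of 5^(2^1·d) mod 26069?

13771

n − 1 = 26068 = 2^2 · 6517, so s = 2 and d = 6517.
x_0 = 5^6517 mod 26069 = 15069.
x_1 = 15069^2 mod 26069 = 13771.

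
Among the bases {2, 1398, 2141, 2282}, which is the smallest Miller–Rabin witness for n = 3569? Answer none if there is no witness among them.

n − 1 = 3568 = 2^4 · 223, so s = 4 and d = 223.
Base 2: x_0 = 2^223 mod 3569 = 3290. x_0 is neither 1 nor 3568, so continue squaring. x_1 = 3290^2 mod 3569 = 2892. x_2 = 2892^2 mod 3569 = 1497. x_3 = 1497^2 mod 3569 = 3246. Reached i = s−1 = 3 without hitting −1: 2 is a Miller–Rabin witness and 3569 is composite.
Base 1398: x_0 = 1398^223 mod 3569 = 2668. x_0 is neither 1 nor 3568, so continue squaring. x_1 = 2668^2 mod 3569 = 1638. x_2 = 1638^2 mod 3569 = 2725. x_3 = 2725^2 mod 3569 = 2105. Reached i = s−1 = 3 without hitting −1: 1398 is a Miller–Rabin witness and 3569 is composite.
Base 2141: x_0 = 2141^223 mod 3569 = 2479. x_0 is neither 1 nor 3568, so continue squaring. x_1 = 2479^2 mod 3569 = 3192. x_2 = 3192^2 mod 3569 = 2938. x_3 = 2938^2 mod 3569 = 2002. Reached i = s−1 = 3 without hitting −1: 2141 is a Miller–Rabin witness and 3569 is composite.
Base 2282: x_0 = 2282^223 mod 3569 = 700. x_0 is neither 1 nor 3568, so continue squaring. x_1 = 700^2 mod 3569 = 1047. x_2 = 1047^2 mod 3569 = 526. x_3 = 526^2 mod 3569 = 1863. Reached i = s−1 = 3 without hitting −1: 2282 is a Miller–Rabin witness and 3569 is composite.
The smallest witness among the given bases is 2.

2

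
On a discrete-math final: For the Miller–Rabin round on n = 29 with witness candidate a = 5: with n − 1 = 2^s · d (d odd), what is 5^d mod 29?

28

n − 1 = 28 = 2^2 · 7, so s = 2 and d = 7.
Repeated squaring mod 29: 5^1 ≡ 5, 5^2 ≡ 25, 5^4 ≡ 16.
7 = 4 + 2 + 1, so 5^7 ≡ 16·25·5 ≡ 28 (mod 29).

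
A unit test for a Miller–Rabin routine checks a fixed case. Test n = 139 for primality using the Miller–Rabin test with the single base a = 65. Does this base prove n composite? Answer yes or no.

no

n − 1 = 138 = 2^1 · 69, so s = 1 and d = 69.
x_0 = 65^69 mod 139 = 1.
x_0 = 1, so 65 is not a witness.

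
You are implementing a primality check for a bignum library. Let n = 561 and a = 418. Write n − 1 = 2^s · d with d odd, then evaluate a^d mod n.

286

n − 1 = 560 = 2^4 · 35, so s = 4 and d = 35.
418^35 mod 561 = 286.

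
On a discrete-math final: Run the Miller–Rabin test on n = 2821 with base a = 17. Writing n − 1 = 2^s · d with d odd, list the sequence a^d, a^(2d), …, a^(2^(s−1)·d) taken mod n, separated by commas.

n − 1 = 2820 = 2^2 · 705, so s = 2 and d = 705.
x_0 = 17^705 mod 2821 = 2820.
x_1 = 2820^2 mod 2821 = 1.

2820, 1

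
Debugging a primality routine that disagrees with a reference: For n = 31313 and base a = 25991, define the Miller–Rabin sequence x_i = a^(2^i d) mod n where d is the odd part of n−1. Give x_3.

14338

n − 1 = 31312 = 2^4 · 1957, so s = 4 and d = 1957.
x_0 = 25991^1957 mod 31313 = 15139.
x_1 = 15139^2 mod 31313 = 9474.
x_2 = 9474^2 mod 31313 = 13618.
x_3 = 13618^2 mod 31313 = 14338.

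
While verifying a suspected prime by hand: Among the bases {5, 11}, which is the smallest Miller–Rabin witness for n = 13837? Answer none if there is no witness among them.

5

n − 1 = 13836 = 2^2 · 3459, so s = 2 and d = 3459.
Base 5: x_0 = 5^3459 mod 13837 = 1401. x_0 is neither 1 nor 13836, so continue squaring. x_1 = 1401^2 mod 13837 = 11784. Reached i = s−1 = 1 without hitting −1: 5 is a Miller–Rabin witness and 13837 is composite.
Base 11: x_0 = 11^3459 mod 13837 = 13358. x_0 is neither 1 nor 13836, so continue squaring. x_1 = 13358^2 mod 13837 = 8049. Reached i = s−1 = 1 without hitting −1: 11 is a Miller–Rabin witness and 13837 is composite.
The smallest witness among the given bases is 5.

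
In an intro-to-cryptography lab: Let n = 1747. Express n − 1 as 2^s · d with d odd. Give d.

873

Halving: 1746 → 873; 873 is odd.
So 1746 = 2^1 · 873.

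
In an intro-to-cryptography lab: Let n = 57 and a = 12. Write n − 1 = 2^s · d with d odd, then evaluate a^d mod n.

12

n − 1 = 56 = 2^3 · 7, so s = 3 and d = 7.
12^7 mod 57 = 12.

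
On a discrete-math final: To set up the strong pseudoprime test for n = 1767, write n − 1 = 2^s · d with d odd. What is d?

883

Halving: 1766 → 883; 883 is odd.
So 1766 = 2^1 · 883.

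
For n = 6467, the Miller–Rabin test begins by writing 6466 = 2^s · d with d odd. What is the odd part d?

3233

Halving: 6466 → 3233; 3233 is odd.
So 6466 = 2^1 · 3233.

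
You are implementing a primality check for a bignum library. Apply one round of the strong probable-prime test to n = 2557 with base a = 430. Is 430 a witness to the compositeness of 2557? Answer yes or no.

n − 1 = 2556 = 2^2 · 639, so s = 2 and d = 639.
x_0 = 430^639 mod 2557 = 1946.
x_0 is neither 1 nor 2556, so continue squaring.
x_1 = 1946^2 mod 2557 = 2556.
x_1 ≡ −1, so 430 is not a witness.

no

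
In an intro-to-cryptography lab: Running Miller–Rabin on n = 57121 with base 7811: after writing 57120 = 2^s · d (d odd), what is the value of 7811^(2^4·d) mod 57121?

54493

n − 1 = 57120 = 2^5 · 1785, so s = 5 and d = 1785.
By repeated squaring, 7811^1785 ≡ 17687 (mod 57121).
x_0 = 17687.
x_1 = 17687^2 mod 57121 = 35373.
x_2 = 35373^2 mod 57121 = 13624.
x_3 = 13624^2 mod 57121 = 27247.
x_4 = 27247^2 mod 57121 = 54493.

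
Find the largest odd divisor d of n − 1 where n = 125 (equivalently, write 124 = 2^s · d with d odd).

31

Halving: 124 → 62 → 31; 31 is odd.
So 124 = 2^2 · 31.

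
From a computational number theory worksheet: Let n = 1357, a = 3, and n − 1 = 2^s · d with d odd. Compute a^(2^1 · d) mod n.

324

n − 1 = 1356 = 2^2 · 339, so s = 2 and d = 339.
Repeated squaring mod 1357: 3^1 ≡ 3, 3^2 ≡ 9, 3^4 ≡ 81, 3^8 ≡ 1133, 3^16 ≡ 1324, 3^32 ≡ 1089, 3^64 ≡ 1260, 3^128 ≡ 1267, 3^256 ≡ 1315.
339 = 256 + 64 + 16 + 2 + 1, so 3^339 ≡ 1315·1260·1324·9·3 ≡ 41 (mod 1357).
x_0 = 41.
x_1 = 41^2 mod 1357 = 324.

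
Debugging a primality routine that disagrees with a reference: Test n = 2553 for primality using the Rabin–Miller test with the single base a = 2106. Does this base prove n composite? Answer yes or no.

yes

n − 1 = 2552 = 2^3 · 319, so s = 3 and d = 319.
x_0 = 2106^319 mod 2553 = 2301.
x_0 is neither 1 nor 2552, so continue squaring.
x_1 = 2301^2 mod 2553 = 2232.
x_2 = 2232^2 mod 2553 = 921.
Reached i = s−1 = 2 without hitting −1: 2106 is a Miller–Rabin witness and 2553 is composite.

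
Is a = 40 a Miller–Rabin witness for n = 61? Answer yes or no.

n − 1 = 60 = 2^2 · 15, so s = 2 and d = 15.
Repeated squaring mod 61: 40^1 ≡ 40, 40^2 ≡ 14, 40^4 ≡ 13, 40^8 ≡ 47.
15 = 8 + 4 + 2 + 1, so 40^15 ≡ 47·13·14·40 ≡ 11 (mod 61).
x_0 = 40^15 mod 61 = 11.
x_0 is neither 1 nor 60, so continue squaring.
x_1 = 11^2 mod 61 = 60.
x_1 ≡ −1, so 40 is not a witness.

no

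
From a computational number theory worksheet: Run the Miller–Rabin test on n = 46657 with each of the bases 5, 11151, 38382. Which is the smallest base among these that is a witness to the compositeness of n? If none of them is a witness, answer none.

n − 1 = 46656 = 2^6 · 729, so s = 6 and d = 729.
Base 5: x_0 = 5^729 mod 46657 = 746. x_0 is neither 1 nor 46656, so continue squaring. x_1 = 746^2 mod 46657 = 43289. x_2 = 43289^2 mod 46657 = 5773. x_3 = 5773^2 mod 46657 = 14431. x_4 = 14431^2 mod 46657 = 23570. x_5 = 23570^2 mod 46657 = 1. x_5 = 1 but x_4 ≠ ±1, a nontrivial square root of 1 — 5 is a witness and 46657 is composite.
Base 11151: x_0 = 11151^729 mod 46657 = 23230. x_0 is neither 1 nor 46656, so continue squaring. x_1 = 23230^2 mod 46657 = 44695. x_2 = 44695^2 mod 46657 = 23570. x_3 = 23570^2 mod 46657 = 1. x_3 = 1 but x_2 ≠ ±1, a nontrivial square root of 1 — 11151 is a witness and 46657 is composite.
Base 38382: x_0 = 38382^729 mod 46657 = 6518. x_0 is neither 1 nor 46656, so continue squaring. x_1 = 6518^2 mod 46657 = 26454. x_2 = 26454^2 mod 46657 = 5773. x_3 = 5773^2 mod 46657 = 14431. x_4 = 14431^2 mod 46657 = 23570. x_5 = 23570^2 mod 46657 = 1. x_5 = 1 but x_4 ≠ ±1, a nontrivial square root of 1 — 38382 is a witness and 46657 is composite.
The smallest witness among the given bases is 5.

5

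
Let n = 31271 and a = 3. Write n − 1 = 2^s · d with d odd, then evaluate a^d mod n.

n − 1 = 31270 = 2^1 · 15635, so s = 1 and d = 15635.
3^15635 mod 31271 = 1.

1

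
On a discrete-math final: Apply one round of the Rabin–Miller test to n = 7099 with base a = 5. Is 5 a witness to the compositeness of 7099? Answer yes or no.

n − 1 = 7098 = 2^1 · 3549, so s = 1 and d = 3549.
x_0 = 5^3549 mod 7099 = 6480.
x_0 ∉ {1, 7098} and s = 1, so 5 is a Miller–Rabin witness and 7099 is composite.

yes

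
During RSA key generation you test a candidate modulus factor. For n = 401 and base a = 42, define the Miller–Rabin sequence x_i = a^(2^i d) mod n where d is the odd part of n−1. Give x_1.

45

n − 1 = 400 = 2^4 · 25, so s = 4 and d = 25.
Repeated squaring mod 401: 42^1 ≡ 42, 42^2 ≡ 160, 42^4 ≡ 337, 42^8 ≡ 86, 42^16 ≡ 178.
25 = 16 + 8 + 1, so 42^25 ≡ 178·86·42 ≡ 133 (mod 401).
x_0 = 133.
x_1 = 133^2 mod 401 = 45.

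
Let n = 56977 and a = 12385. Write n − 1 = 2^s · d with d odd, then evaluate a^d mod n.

n − 1 = 56976 = 2^4 · 3561, so s = 4 and d = 3561.
12385^3561 mod 56977 = 55523.

55523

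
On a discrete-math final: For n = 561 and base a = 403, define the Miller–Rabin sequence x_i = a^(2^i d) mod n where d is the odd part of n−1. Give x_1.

529

n − 1 = 560 = 2^4 · 35, so s = 4 and d = 35.
x_0 = 403^35 mod 561 = 538.
x_1 = 538^2 mod 561 = 529.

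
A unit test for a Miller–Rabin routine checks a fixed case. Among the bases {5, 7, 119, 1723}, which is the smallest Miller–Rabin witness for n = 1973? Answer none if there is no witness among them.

none

n − 1 = 1972 = 2^2 · 493, so s = 2 and d = 493.
Base 5: x_0 = 5^493 mod 1973 = 259. x_0 is neither 1 nor 1972, so continue squaring. x_1 = 259^2 mod 1973 = 1972. x_1 ≡ −1, so 5 is not a witness.
Base 7: x_0 = 7^493 mod 1973 = 1714. x_0 is neither 1 nor 1972, so continue squaring. x_1 = 1714^2 mod 1973 = 1972. x_1 ≡ −1, so 7 is not a witness.
Base 119: x_0 = 119^493 mod 1973 = 259. x_0 is neither 1 nor 1972, so continue squaring. x_1 = 259^2 mod 1973 = 1972. x_1 ≡ −1, so 119 is not a witness.
Base 1723: x_0 = 1723^493 mod 1973 = 1972. x_0 = 1972 ≡ −1, so 1723 is not a witness.
No listed base is a witness for 1973.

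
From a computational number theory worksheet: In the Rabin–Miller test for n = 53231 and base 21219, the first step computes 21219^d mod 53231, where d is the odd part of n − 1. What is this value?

1

n − 1 = 53230 = 2^1 · 26615, so s = 1 and d = 26615.
21219^26615 mod 53231 = 1.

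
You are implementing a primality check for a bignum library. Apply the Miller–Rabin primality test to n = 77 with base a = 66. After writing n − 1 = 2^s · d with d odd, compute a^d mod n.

n − 1 = 76 = 2^2 · 19, so s = 2 and d = 19.
Repeated squaring mod 77: 66^1 ≡ 66, 66^2 ≡ 44, 66^4 ≡ 11, 66^8 ≡ 44, 66^16 ≡ 11.
19 = 16 + 2 + 1, so 66^19 ≡ 11·44·66 ≡ 66 (mod 77).

66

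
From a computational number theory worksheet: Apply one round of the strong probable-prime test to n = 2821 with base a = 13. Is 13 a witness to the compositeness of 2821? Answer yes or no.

yes

n − 1 = 2820 = 2^2 · 705, so s = 2 and d = 705.
Repeated squaring mod 2821: 13^1 ≡ 13, 13^2 ≡ 169, 13^4 ≡ 351, 13^8 ≡ 1898, 13^16 ≡ 2808, 13^32 ≡ 169, 13^64 ≡ 351, 13^128 ≡ 1898, 13^256 ≡ 2808, 13^512 ≡ 169.
705 = 512 + 128 + 64 + 1, so 13^705 ≡ 169·1898·351·13 ≡ 650 (mod 2821).
x_0 = 13^705 mod 2821 = 650.
x_0 is neither 1 nor 2820, so continue squaring.
x_1 = 650^2 mod 2821 = 2171.
Reached i = s−1 = 1 without hitting −1: 13 is a Miller–Rabin witness and 2821 is composite.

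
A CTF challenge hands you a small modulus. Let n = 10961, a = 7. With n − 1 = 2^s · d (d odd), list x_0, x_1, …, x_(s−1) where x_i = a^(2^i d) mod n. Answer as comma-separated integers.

n − 1 = 10960 = 2^4 · 685, so s = 4 and d = 685.
x_0 = 7^685 mod 10961 = 7216.
x_1 = 7216^2 mod 10961 = 5906.
x_2 = 5906^2 mod 10961 = 2934.
x_3 = 2934^2 mod 10961 = 3971.

7216, 5906, 2934, 3971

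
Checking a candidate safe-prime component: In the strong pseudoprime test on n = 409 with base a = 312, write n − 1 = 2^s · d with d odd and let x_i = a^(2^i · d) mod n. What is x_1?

n − 1 = 408 = 2^3 · 51, so s = 3 and d = 51.
x_0 = 312^51 mod 409 = 378.
x_1 = 378^2 mod 409 = 143.

143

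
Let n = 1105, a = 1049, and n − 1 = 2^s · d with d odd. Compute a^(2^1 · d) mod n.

n − 1 = 1104 = 2^4 · 69, so s = 4 and d = 69.
Repeated squaring mod 1105: 1049^1 ≡ 1049, 1049^2 ≡ 926, 1049^4 ≡ 1101, 1049^8 ≡ 16, 1049^16 ≡ 256, 1049^32 ≡ 341, 1049^64 ≡ 256.
69 = 64 + 4 + 1, so 1049^69 ≡ 256·1101·1049 ≡ 989 (mod 1105).
x_0 = 989.
x_1 = 989^2 mod 1105 = 196.

196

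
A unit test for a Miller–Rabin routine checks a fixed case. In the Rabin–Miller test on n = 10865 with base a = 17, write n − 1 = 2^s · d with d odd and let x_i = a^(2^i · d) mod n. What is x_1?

7729

n − 1 = 10864 = 2^4 · 679, so s = 4 and d = 679.
x_0 = 17^679 mod 10865 = 9418.
x_1 = 9418^2 mod 10865 = 7729.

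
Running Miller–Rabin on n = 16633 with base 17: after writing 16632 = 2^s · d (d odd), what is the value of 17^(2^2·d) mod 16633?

n − 1 = 16632 = 2^3 · 2079, so s = 3 and d = 2079.
Repeated squaring mod 16633: 17^1 ≡ 17, 17^2 ≡ 289, 17^4 ≡ 356, 17^8 ≡ 10305, 17^16 ≡ 7953, 17^32 ≡ 11543, 17^64 ≡ 10519, 17^128 ≡ 6645, 17^256 ≡ 12043, 17^512 ≡ 10722, 17^1024 ≡ 10621, 17^2048 ≡ 635.
2079 = 2048 + 16 + 8 + 4 + 2 + 1, so 17^2079 ≡ 635·7953·10305·356·289·17 ≡ 15340 (mod 16633).
x_0 = 15340.
x_1 = 15340^2 mod 16633 = 8549.
x_2 = 8549^2 mod 16633 = 16632.

16632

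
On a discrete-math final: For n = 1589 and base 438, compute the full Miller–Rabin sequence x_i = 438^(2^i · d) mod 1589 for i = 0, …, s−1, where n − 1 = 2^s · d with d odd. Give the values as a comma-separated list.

n − 1 = 1588 = 2^2 · 397, so s = 2 and d = 397.
x_0 = 438^397 mod 1589 = 844.
x_1 = 844^2 mod 1589 = 464.

844, 464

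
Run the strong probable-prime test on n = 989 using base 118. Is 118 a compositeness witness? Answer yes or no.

yes

n − 1 = 988 = 2^2 · 247, so s = 2 and d = 247.
x_0 = 118^247 mod 989 = 266.
x_0 is neither 1 nor 988, so continue squaring.
x_1 = 266^2 mod 989 = 537.
Reached i = s−1 = 1 without hitting −1: 118 is a Miller–Rabin witness and 989 is composite.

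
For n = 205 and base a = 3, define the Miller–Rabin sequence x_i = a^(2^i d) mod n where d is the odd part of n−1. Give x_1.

114

n − 1 = 204 = 2^2 · 51, so s = 2 and d = 51.
x_0 = 3^51 mod 205 = 27.
x_1 = 27^2 mod 205 = 114.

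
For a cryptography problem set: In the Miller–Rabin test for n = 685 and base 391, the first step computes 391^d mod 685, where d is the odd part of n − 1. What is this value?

356

n − 1 = 684 = 2^2 · 171, so s = 2 and d = 171.
391^171 mod 685 = 356.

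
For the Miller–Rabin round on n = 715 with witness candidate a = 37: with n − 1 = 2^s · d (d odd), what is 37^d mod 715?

632

n − 1 = 714 = 2^1 · 357, so s = 1 and d = 357.
37^357 mod 715 = 632.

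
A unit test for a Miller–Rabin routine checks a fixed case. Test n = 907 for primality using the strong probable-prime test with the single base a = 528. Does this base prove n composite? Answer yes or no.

n − 1 = 906 = 2^1 · 453, so s = 1 and d = 453.
x_0 = 528^453 mod 907 = 1.
x_0 = 1, so 528 is not a witness.

no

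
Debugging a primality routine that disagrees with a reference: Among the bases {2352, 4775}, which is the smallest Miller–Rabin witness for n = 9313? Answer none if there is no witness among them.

2352

n − 1 = 9312 = 2^5 · 291, so s = 5 and d = 291.
Base 2352: x_0 = 2352^291 mod 9313 = 3931. x_0 is neither 1 nor 9312, so continue squaring. x_1 = 3931^2 mod 9313 = 2494. x_2 = 2494^2 mod 9313 = 8265. x_3 = 8265^2 mod 9313 = 8683. x_4 = 8683^2 mod 9313 = 5754. Reached i = s−1 = 4 without hitting −1: 2352 is a Miller–Rabin witness and 9313 is composite.
Base 4775: x_0 = 4775^291 mod 9313 = 5546. x_0 is neither 1 nor 9312, so continue squaring. x_1 = 5546^2 mod 9313 = 6590. x_2 = 6590^2 mod 9313 = 1581. x_3 = 1581^2 mod 9313 = 3677. x_4 = 3677^2 mod 9313 = 7166. Reached i = s−1 = 4 without hitting −1: 4775 is a Miller–Rabin witness and 9313 is composite.
The smallest witness among the given bases is 2352.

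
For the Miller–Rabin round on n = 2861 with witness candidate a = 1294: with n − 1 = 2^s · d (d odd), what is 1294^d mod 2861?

1202

n − 1 = 2860 = 2^2 · 715, so s = 2 and d = 715.
By repeated squaring, 1294^715 ≡ 1202 (mod 2861).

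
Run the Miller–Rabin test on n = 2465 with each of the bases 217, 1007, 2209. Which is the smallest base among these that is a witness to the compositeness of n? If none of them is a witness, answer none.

n − 1 = 2464 = 2^5 · 77, so s = 5 and d = 77.
Base 217: x_0 = 217^77 mod 2465 = 1322. x_0 is neither 1 nor 2464, so continue squaring. x_1 = 1322^2 mod 2465 = 2464. x_1 ≡ −1, so 217 is not a witness.
Base 1007: x_0 = 1007^77 mod 2465 = 1177. x_0 is neither 1 nor 2464, so continue squaring. x_1 = 1177^2 mod 2465 = 2464. x_1 ≡ −1, so 1007 is not a witness.
Base 2209: x_0 = 2209^77 mod 2465 = 2464. x_0 = 2464 ≡ −1, so 2209 is not a witness.
No listed base is a witness for 2465.

none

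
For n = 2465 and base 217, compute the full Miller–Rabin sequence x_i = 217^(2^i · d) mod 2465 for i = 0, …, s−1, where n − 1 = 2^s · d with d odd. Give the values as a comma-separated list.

n − 1 = 2464 = 2^5 · 77, so s = 5 and d = 77.
x_0 = 217^77 mod 2465 = 1322.
x_1 = 1322^2 mod 2465 = 2464.
x_2 = 2464^2 mod 2465 = 1.
x_3 = 1^2 mod 2465 = 1.
x_4 = 1^2 mod 2465 = 1.

1322, 2464, 1, 1, 1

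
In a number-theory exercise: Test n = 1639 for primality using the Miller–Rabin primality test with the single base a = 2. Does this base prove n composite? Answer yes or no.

yes

n − 1 = 1638 = 2^1 · 819, so s = 1 and d = 819.
x_0 = 2^819 mod 1639 = 1458.
x_0 ∉ {1, 1638} and s = 1, so 2 is a Miller–Rabin witness and 1639 is composite.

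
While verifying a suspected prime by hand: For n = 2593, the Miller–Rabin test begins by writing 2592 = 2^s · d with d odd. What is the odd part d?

81

Halving: 2592 → 1296 → 648 → 324 → 162 → 81; 81 is odd.
So 2592 = 2^5 · 81.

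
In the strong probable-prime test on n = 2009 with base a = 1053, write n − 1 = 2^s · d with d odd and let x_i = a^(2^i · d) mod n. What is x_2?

n − 1 = 2008 = 2^3 · 251, so s = 3 and d = 251.
x_0 = 1053^251 mod 2009 = 47.
x_1 = 47^2 mod 2009 = 200.
x_2 = 200^2 mod 2009 = 1829.

1829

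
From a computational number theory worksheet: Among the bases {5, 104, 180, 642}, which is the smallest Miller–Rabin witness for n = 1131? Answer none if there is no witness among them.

5

n − 1 = 1130 = 2^1 · 565, so s = 1 and d = 565.
Base 5: x_0 = 5^565 mod 1131 = 863. x_0 ∉ {1, 1130} and s = 1, so 5 is a Miller–Rabin witness and 1131 is composite.
Base 104: x_0 = 104^565 mod 1131 = 104. x_0 ∉ {1, 1130} and s = 1, so 104 is a Miller–Rabin witness and 1131 is composite.
Base 180: x_0 = 180^565 mod 1131 = 1077. x_0 ∉ {1, 1130} and s = 1, so 180 is a Miller–Rabin witness and 1131 is composite.
Base 642: x_0 = 642^565 mod 1131 = 96. x_0 ∉ {1, 1130} and s = 1, so 642 is a Miller–Rabin witness and 1131 is composite.
The smallest witness among the given bases is 5.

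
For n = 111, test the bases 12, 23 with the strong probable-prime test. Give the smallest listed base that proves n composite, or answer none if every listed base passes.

n − 1 = 110 = 2^1 · 55, so s = 1 and d = 55.
Base 12: x_0 = 12^55 mod 111 = 12. x_0 ∉ {1, 110} and s = 1, so 12 is a Miller–Rabin witness and 111 is composite.
Base 23: x_0 = 23^55 mod 111 = 14. x_0 ∉ {1, 110} and s = 1, so 23 is a Miller–Rabin witness and 111 is composite.
The smallest witness among the given bases is 12.

12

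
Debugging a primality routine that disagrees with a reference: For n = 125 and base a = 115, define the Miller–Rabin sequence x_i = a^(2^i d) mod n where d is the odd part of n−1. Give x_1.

0

n − 1 = 124 = 2^2 · 31, so s = 2 and d = 31.
x_0 = 115^31 mod 125 = 0.
x_1 = 0^2 mod 125 = 0.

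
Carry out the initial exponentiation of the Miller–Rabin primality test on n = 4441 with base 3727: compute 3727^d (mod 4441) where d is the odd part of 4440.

n − 1 = 4440 = 2^3 · 555, so s = 3 and d = 555.
3727^555 mod 4441 = 1096.

1096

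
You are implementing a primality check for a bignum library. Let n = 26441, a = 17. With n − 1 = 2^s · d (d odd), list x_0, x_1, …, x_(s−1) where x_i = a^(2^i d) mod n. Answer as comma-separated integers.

n − 1 = 26440 = 2^3 · 3305, so s = 3 and d = 3305.
x_0 = 17^3305 mod 26441 = 8522.
x_1 = 8522^2 mod 26441 = 17498.
x_2 = 17498^2 mod 26441 = 19665.

8522, 17498, 19665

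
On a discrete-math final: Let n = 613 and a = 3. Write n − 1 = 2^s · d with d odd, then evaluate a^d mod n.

612

n − 1 = 612 = 2^2 · 153, so s = 2 and d = 153.
Repeated squaring mod 613: 3^1 ≡ 3, 3^2 ≡ 9, 3^4 ≡ 81, 3^8 ≡ 431, 3^16 ≡ 22, 3^32 ≡ 484, 3^64 ≡ 90, 3^128 ≡ 131.
153 = 128 + 16 + 8 + 1, so 3^153 ≡ 131·22·431·3 ≡ 612 (mod 613).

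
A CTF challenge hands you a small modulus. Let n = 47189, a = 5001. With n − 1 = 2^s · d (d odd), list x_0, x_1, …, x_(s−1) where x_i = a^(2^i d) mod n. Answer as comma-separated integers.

n − 1 = 47188 = 2^2 · 11797, so s = 2 and d = 11797.
x_0 = 5001^11797 mod 47189 = 33054.
x_1 = 33054^2 mod 47189 = 47188.

33054, 47188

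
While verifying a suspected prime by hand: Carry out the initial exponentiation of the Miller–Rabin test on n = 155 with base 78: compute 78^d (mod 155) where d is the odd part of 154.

n − 1 = 154 = 2^1 · 77, so s = 1 and d = 77.
Repeated squaring mod 155: 78^1 ≡ 78, 78^2 ≡ 39, 78^4 ≡ 126, 78^8 ≡ 66, 78^16 ≡ 16, 78^32 ≡ 101, 78^64 ≡ 126.
77 = 64 + 8 + 4 + 1, so 78^77 ≡ 126·66·126·78 ≡ 8 (mod 155).

8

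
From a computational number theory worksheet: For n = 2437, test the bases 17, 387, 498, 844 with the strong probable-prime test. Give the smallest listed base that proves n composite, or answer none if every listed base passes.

none

n − 1 = 2436 = 2^2 · 609, so s = 2 and d = 609.
Base 17: x_0 = 17^609 mod 2437 = 398. x_0 is neither 1 nor 2436, so continue squaring. x_1 = 398^2 mod 2437 = 2436. x_1 ≡ −1, so 17 is not a witness.
Base 387: x_0 = 387^609 mod 2437 = 2039. x_0 is neither 1 nor 2436, so continue squaring. x_1 = 2039^2 mod 2437 = 2436. x_1 ≡ −1, so 387 is not a witness.
Base 498: x_0 = 498^609 mod 2437 = 2039. x_0 is neither 1 nor 2436, so continue squaring. x_1 = 2039^2 mod 2437 = 2436. x_1 ≡ −1, so 498 is not a witness.
Base 844: x_0 = 844^609 mod 2437 = 398. x_0 is neither 1 nor 2436, so continue squaring. x_1 = 398^2 mod 2437 = 2436. x_1 ≡ −1, so 844 is not a witness.
No listed base is a witness for 2437.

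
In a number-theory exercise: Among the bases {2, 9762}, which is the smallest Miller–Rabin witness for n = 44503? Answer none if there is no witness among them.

2

n − 1 = 44502 = 2^1 · 22251, so s = 1 and d = 22251.
Base 2: x_0 = 2^22251 mod 44503 = 15634. x_0 ∉ {1, 44502} and s = 1, so 2 is a Miller–Rabin witness and 44503 is composite.
Base 9762: x_0 = 9762^22251 mod 44503 = 12215. x_0 ∉ {1, 44502} and s = 1, so 9762 is a Miller–Rabin witness and 44503 is composite.
The smallest witness among the given bases is 2.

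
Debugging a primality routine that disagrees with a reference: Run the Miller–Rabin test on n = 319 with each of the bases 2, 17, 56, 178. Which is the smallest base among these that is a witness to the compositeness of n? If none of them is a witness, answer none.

n − 1 = 318 = 2^1 · 159, so s = 1 and d = 159.
Base 2: x_0 = 2^159 mod 319 = 171. x_0 ∉ {1, 318} and s = 1, so 2 is a Miller–Rabin witness and 319 is composite.
Base 17: x_0 = 17^159 mod 319 = 244. x_0 ∉ {1, 318} and s = 1, so 17 is a Miller–Rabin witness and 319 is composite.
Base 56: x_0 = 56^159 mod 319 = 177. x_0 ∉ {1, 318} and s = 1, so 56 is a Miller–Rabin witness and 319 is composite.
Base 178: x_0 = 178^159 mod 319 = 270. x_0 ∉ {1, 318} and s = 1, so 178 is a Miller–Rabin witness and 319 is composite.
The smallest witness among the given bases is 2.

2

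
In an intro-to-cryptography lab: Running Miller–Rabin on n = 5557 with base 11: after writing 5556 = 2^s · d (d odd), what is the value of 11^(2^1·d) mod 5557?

5556

n − 1 = 5556 = 2^2 · 1389, so s = 2 and d = 1389.
x_0 = 11^1389 mod 5557 = 2478.
x_1 = 2478^2 mod 5557 = 5556.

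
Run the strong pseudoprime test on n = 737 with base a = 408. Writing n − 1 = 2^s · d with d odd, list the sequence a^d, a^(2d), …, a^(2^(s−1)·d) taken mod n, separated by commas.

n − 1 = 736 = 2^5 · 23, so s = 5 and d = 23.
x_0 = 408^23 mod 737 = 155.
x_1 = 155^2 mod 737 = 441.
x_2 = 441^2 mod 737 = 650.
x_3 = 650^2 mod 737 = 199.
x_4 = 199^2 mod 737 = 540.

155, 441, 650, 199, 540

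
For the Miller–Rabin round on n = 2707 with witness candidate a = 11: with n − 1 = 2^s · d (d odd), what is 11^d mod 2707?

n − 1 = 2706 = 2^1 · 1353, so s = 1 and d = 1353.
Repeated squaring mod 2707: 11^1 ≡ 11, 11^2 ≡ 121, 11^4 ≡ 1106, 11^8 ≡ 2379, 11^16 ≡ 2011, 11^32 ≡ 2570, 11^64 ≡ 2527, 11^128 ≡ 2623, 11^256 ≡ 1642, 11^512 ≡ 2699, 11^1024 ≡ 64.
1353 = 1024 + 256 + 64 + 8 + 1, so 11^1353 ≡ 64·1642·2527·2379·11 ≡ 2706 (mod 2707).

2706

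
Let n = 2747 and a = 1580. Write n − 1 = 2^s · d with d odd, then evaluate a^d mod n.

1174

n − 1 = 2746 = 2^1 · 1373, so s = 1 and d = 1373.
1580^1373 mod 2747 = 1174.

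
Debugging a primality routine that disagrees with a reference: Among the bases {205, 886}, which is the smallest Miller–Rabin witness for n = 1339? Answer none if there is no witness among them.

886

n − 1 = 1338 = 2^1 · 669, so s = 1 and d = 669.
Base 205: x_0 = 205^669 mod 1339 = 1338. x_0 = 1338 ≡ −1, so 205 is not a witness.
Base 886: x_0 = 886^669 mod 1339 = 525. x_0 ∉ {1, 1338} and s = 1, so 886 is a Miller–Rabin witness and 1339 is composite.
The smallest witness among the given bases is 886.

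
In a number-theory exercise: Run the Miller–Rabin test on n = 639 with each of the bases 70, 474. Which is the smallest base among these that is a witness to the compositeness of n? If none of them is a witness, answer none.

70

n − 1 = 638 = 2^1 · 319, so s = 1 and d = 319.
Base 70: x_0 = 70^319 mod 639 = 70. x_0 ∉ {1, 638} and s = 1, so 70 is a Miller–Rabin witness and 639 is composite.
Base 474: x_0 = 474^319 mod 639 = 243. x_0 ∉ {1, 638} and s = 1, so 474 is a Miller–Rabin witness and 639 is composite.
The smallest witness among the given bases is 70.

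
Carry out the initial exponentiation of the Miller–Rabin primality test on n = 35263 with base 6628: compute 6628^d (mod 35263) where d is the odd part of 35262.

n − 1 = 35262 = 2^1 · 17631, so s = 1 and d = 17631.
6628^17631 mod 35263 = 1488.

1488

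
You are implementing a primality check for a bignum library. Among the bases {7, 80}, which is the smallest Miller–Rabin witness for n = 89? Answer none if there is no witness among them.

n − 1 = 88 = 2^3 · 11, so s = 3 and d = 11.
Base 7: x_0 = 7^11 mod 89 = 37. x_0 is neither 1 nor 88, so continue squaring. x_1 = 37^2 mod 89 = 34. x_2 = 34^2 mod 89 = 88. x_2 ≡ −1, so 7 is not a witness.
Base 80: x_0 = 80^11 mod 89 = 55. x_0 is neither 1 nor 88, so continue squaring. x_1 = 55^2 mod 89 = 88. x_1 ≡ −1, so 80 is not a witness.
No listed base is a witness for 89.

none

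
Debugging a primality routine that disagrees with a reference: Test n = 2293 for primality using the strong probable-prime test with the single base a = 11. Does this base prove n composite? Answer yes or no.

n − 1 = 2292 = 2^2 · 573, so s = 2 and d = 573.
x_0 = 11^573 mod 2293 = 1.
x_0 = 1, so 11 is not a witness.

no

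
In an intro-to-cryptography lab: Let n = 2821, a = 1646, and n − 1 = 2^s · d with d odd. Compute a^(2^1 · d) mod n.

1520

n − 1 = 2820 = 2^2 · 705, so s = 2 and d = 705.
x_0 = 1646^705 mod 2821 = 1828.
x_1 = 1828^2 mod 2821 = 1520.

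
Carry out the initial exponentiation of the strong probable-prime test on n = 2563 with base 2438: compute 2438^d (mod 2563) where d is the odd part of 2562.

n − 1 = 2562 = 2^1 · 1281, so s = 1 and d = 1281.
2438^1281 mod 2563 = 1899.

1899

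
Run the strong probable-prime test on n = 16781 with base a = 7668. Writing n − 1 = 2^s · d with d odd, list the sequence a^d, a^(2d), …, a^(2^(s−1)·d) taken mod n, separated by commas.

10923, 15800

n − 1 = 16780 = 2^2 · 4195, so s = 2 and d = 4195.
x_0 = 7668^4195 mod 16781 = 10923.
x_1 = 10923^2 mod 16781 = 15800.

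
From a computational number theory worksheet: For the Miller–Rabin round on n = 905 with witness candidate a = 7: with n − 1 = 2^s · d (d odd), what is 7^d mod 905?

n − 1 = 904 = 2^3 · 113, so s = 3 and d = 113.
Repeated squaring mod 905: 7^1 ≡ 7, 7^2 ≡ 49, 7^4 ≡ 591, 7^8 ≡ 856, 7^16 ≡ 591, 7^32 ≡ 856, 7^64 ≡ 591.
113 = 64 + 32 + 16 + 1, so 7^113 ≡ 591·856·591·7 ≡ 517 (mod 905).

517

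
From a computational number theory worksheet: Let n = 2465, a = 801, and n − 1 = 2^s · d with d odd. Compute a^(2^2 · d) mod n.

1886

n − 1 = 2464 = 2^5 · 77, so s = 5 and d = 77.
Repeated squaring mod 2465: 801^1 ≡ 801, 801^2 ≡ 701, 801^4 ≡ 866, 801^8 ≡ 596, 801^16 ≡ 256, 801^32 ≡ 1446, 801^64 ≡ 596.
77 = 64 + 8 + 4 + 1, so 801^77 ≡ 596·596·866·801 ≡ 2361 (mod 2465).
x_0 = 2361.
x_1 = 2361^2 mod 2465 = 956.
x_2 = 956^2 mod 2465 = 1886.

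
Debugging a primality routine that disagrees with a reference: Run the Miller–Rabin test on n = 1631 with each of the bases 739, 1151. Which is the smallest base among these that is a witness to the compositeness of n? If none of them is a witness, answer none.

n − 1 = 1630 = 2^1 · 815, so s = 1 and d = 815.
Base 739: x_0 = 739^815 mod 1631 = 541. x_0 ∉ {1, 1630} and s = 1, so 739 is a Miller–Rabin witness and 1631 is composite.
Base 1151: x_0 = 1151^815 mod 1631 = 285. x_0 ∉ {1, 1630} and s = 1, so 1151 is a Miller–Rabin witness and 1631 is composite.
The smallest witness among the given bases is 739.

739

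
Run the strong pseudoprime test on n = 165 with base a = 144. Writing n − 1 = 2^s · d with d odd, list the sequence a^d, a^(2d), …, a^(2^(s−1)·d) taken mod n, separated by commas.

144, 111

n − 1 = 164 = 2^2 · 41, so s = 2 and d = 41.
x_0 = 144^41 mod 165 = 144.
x_1 = 144^2 mod 165 = 111.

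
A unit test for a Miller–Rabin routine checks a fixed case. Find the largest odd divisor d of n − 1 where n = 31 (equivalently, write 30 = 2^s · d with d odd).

15

Halving: 30 → 15; 15 is odd.
So 30 = 2^1 · 15.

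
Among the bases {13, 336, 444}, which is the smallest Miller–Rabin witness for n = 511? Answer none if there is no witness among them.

n − 1 = 510 = 2^1 · 255, so s = 1 and d = 255.
Base 13: x_0 = 13^255 mod 511 = 139. x_0 ∉ {1, 510} and s = 1, so 13 is a Miller–Rabin witness and 511 is composite.
Base 336: x_0 = 336^255 mod 511 = 7. x_0 ∉ {1, 510} and s = 1, so 336 is a Miller–Rabin witness and 511 is composite.
Base 444: x_0 = 444^255 mod 511 = 216. x_0 ∉ {1, 510} and s = 1, so 444 is a Miller–Rabin witness and 511 is composite.
The smallest witness among the given bases is 13.

13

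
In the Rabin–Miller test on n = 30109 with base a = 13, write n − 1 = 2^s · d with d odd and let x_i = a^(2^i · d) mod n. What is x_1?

1

n − 1 = 30108 = 2^2 · 7527, so s = 2 and d = 7527.
x_0 = 13^7527 mod 30109 = 1.
x_1 = 1^2 mod 30109 = 1.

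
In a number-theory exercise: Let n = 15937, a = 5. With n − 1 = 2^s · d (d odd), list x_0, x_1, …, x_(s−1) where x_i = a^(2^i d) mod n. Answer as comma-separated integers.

n − 1 = 15936 = 2^6 · 249, so s = 6 and d = 249.
x_0 = 5^249 mod 15937 = 1423.
x_1 = 1423^2 mod 15937 = 930.
x_2 = 930^2 mod 15937 = 4302.
x_3 = 4302^2 mod 15937 = 4347.
x_4 = 4347^2 mod 15937 = 11064.
x_5 = 11064^2 mod 15937 = 15936.

1423, 930, 4302, 4347, 11064, 15936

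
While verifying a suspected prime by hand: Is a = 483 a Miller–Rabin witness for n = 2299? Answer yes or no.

n − 1 = 2298 = 2^1 · 1149, so s = 1 and d = 1149.
Repeated squaring mod 2299: 483^1 ≡ 483, 483^2 ≡ 1090, 483^4 ≡ 1816, 483^8 ≡ 1090, 483^16 ≡ 1816, 483^32 ≡ 1090, 483^64 ≡ 1816, 483^128 ≡ 1090, 483^256 ≡ 1816, 483^512 ≡ 1090, 483^1024 ≡ 1816.
1149 = 1024 + 64 + 32 + 16 + 8 + 4 + 1, so 483^1149 ≡ 1816·1816·1090·1816·1090·1816·483 ≡ 2298 (mod 2299).
x_0 = 483^1149 mod 2299 = 2298.
x_0 = 2298 ≡ −1, so 483 is not a witness.

no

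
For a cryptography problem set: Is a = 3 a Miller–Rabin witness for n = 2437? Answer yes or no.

n − 1 = 2436 = 2^2 · 609, so s = 2 and d = 609.
By repeated squaring, 3^609 ≡ 2436 (mod 2437).
x_0 = 3^609 mod 2437 = 2436.
x_0 = 2436 ≡ −1, so 3 is not a witness.

no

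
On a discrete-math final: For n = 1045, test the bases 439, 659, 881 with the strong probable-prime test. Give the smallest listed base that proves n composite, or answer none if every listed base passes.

none

n − 1 = 1044 = 2^2 · 261, so s = 2 and d = 261.
Base 439: x_0 = 439^261 mod 1045 = 1044. x_0 = 1044 ≡ −1, so 439 is not a witness.
Base 659: x_0 = 659^261 mod 1045 = 1044. x_0 = 1044 ≡ −1, so 659 is not a witness.
Base 881: x_0 = 881^261 mod 1045 = 1. x_0 = 1, so 881 is not a witness.
No listed base is a witness for 1045.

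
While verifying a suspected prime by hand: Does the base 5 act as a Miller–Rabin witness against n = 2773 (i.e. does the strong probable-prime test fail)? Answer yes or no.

yes

n − 1 = 2772 = 2^2 · 693, so s = 2 and d = 693.
x_0 = 5^693 mod 2773 = 548.
x_0 is neither 1 nor 2772, so continue squaring.
x_1 = 548^2 mod 2773 = 820.
Reached i = s−1 = 1 without hitting −1: 5 is a Miller–Rabin witness and 2773 is composite.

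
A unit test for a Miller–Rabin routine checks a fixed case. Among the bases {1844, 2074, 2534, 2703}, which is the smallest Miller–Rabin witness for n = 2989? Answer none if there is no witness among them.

2074

n − 1 = 2988 = 2^2 · 747, so s = 2 and d = 747.
Base 1844: x_0 = 1844^747 mod 2989 = 2988. x_0 = 2988 ≡ −1, so 1844 is not a witness.
Base 2074: x_0 = 2074^747 mod 2989 = 2318. x_0 is neither 1 nor 2988, so continue squaring. x_1 = 2318^2 mod 2989 = 1891. Reached i = s−1 = 1 without hitting −1: 2074 is a Miller–Rabin witness and 2989 is composite.
Base 2534: x_0 = 2534^747 mod 2989 = 343. x_0 is neither 1 nor 2988, so continue squaring. x_1 = 343^2 mod 2989 = 1078. Reached i = s−1 = 1 without hitting −1: 2534 is a Miller–Rabin witness and 2989 is composite.
Base 2703: x_0 = 2703^747 mod 2989 = 967. x_0 is neither 1 nor 2988, so continue squaring. x_1 = 967^2 mod 2989 = 2521. Reached i = s−1 = 1 without hitting −1: 2703 is a Miller–Rabin witness and 2989 is composite.
The smallest witness among the given bases is 2074.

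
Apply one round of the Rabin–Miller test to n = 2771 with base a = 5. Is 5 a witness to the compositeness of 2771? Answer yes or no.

n − 1 = 2770 = 2^1 · 1385, so s = 1 and d = 1385.
x_0 = 5^1385 mod 2771 = 2205.
x_0 ∉ {1, 2770} and s = 1, so 5 is a Miller–Rabin witness and 2771 is composite.

yes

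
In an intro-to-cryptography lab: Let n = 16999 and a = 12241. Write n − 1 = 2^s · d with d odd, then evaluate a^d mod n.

n − 1 = 16998 = 2^1 · 8499, so s = 1 and d = 8499.
12241^8499 mod 16999 = 5547.

5547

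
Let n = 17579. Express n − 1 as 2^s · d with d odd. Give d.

Halving: 17578 → 8789; 8789 is odd.
So 17578 = 2^1 · 8789.

8789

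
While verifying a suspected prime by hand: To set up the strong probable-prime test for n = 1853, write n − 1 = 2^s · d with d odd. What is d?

Halving: 1852 → 926 → 463; 463 is odd.
So 1852 = 2^2 · 463.

463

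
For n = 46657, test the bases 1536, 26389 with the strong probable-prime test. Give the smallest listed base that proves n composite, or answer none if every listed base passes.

n − 1 = 46656 = 2^6 · 729, so s = 6 and d = 729.
Base 1536: x_0 = 1536^729 mod 46657 = 41150. x_0 is neither 1 nor 46656, so continue squaring. x_1 = 41150^2 mod 46657 = 46656. x_1 ≡ −1, so 1536 is not a witness.
Base 26389: x_0 = 26389^729 mod 46657 = 25869. x_0 is neither 1 nor 46656, so continue squaring. x_1 = 25869^2 mod 46657 = 3810. x_2 = 3810^2 mod 46657 = 5773. x_3 = 5773^2 mod 46657 = 14431. x_4 = 14431^2 mod 46657 = 23570. x_5 = 23570^2 mod 46657 = 1. x_5 = 1 but x_4 ≠ ±1, a nontrivial square root of 1 — 26389 is a witness and 46657 is composite.
The smallest witness among the given bases is 26389.

26389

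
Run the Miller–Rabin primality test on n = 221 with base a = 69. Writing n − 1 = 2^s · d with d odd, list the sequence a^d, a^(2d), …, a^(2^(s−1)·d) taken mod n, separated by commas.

69, 120

n − 1 = 220 = 2^2 · 55, so s = 2 and d = 55.
x_0 = 69^55 mod 221 = 69.
x_1 = 69^2 mod 221 = 120.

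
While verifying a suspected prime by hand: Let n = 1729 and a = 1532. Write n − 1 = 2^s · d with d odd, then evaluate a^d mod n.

n − 1 = 1728 = 2^6 · 27, so s = 6 and d = 27.
Repeated squaring mod 1729: 1532^1 ≡ 1532, 1532^2 ≡ 771, 1532^4 ≡ 1394, 1532^8 ≡ 1569, 1532^16 ≡ 1394.
27 = 16 + 8 + 2 + 1, so 1532^27 ≡ 1394·1569·771·1532 ≡ 265 (mod 1729).

265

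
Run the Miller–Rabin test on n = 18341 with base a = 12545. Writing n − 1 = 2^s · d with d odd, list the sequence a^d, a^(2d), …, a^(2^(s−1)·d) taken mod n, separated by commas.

6502, 18340

n − 1 = 18340 = 2^2 · 4585, so s = 2 and d = 4585.
x_0 = 12545^4585 mod 18341 = 6502.
x_1 = 6502^2 mod 18341 = 18340.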